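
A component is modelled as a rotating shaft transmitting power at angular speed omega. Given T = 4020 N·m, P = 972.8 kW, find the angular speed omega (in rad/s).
Model: a rotating shaft transmitting power at angular speed omega, so P = T·omega.
Solve for omega: omega = P / T.
Convert to SI units:
  P = 972.8 kW = 972800 W
Substitute:
  omega = 972800 / 4020
  omega = 242 rad/s
Final answer: omega = 242 rad/s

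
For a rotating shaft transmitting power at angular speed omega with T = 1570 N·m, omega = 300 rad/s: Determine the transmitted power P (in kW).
Model: a rotating shaft transmitting power at angular speed omega, so P = T·omega.
Substitute:
  P = 1570 × 300
  P = 471000 W
Convert: P = 471000 W = 471 kW
Final answer: P = 471 kW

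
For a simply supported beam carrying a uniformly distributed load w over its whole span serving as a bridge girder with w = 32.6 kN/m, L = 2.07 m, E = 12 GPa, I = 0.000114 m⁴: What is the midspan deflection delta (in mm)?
Model: a simply supported beam carrying a uniformly distributed load w over its whole span, so delta = (5·w·L^4) / (384·E·I).
Convert to SI units:
  w = 32.6 kN/m = 32600 N/m
  E = 12 GPa = 1.2 × 10¹⁰ Pa
Substitute:
  delta = (5 × 32600 × 2.07^4) / (384 × (1.2 × 10¹⁰) × 0.000114)
  delta = 0.005697 m
Convert: delta = 0.005697 m = 5.697 mm
Final answer: delta = 5.697 mm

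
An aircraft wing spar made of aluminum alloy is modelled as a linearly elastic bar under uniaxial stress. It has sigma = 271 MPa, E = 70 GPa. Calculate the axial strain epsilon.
Model: a linearly elastic bar under uniaxial stress, so epsilon = sigma / E.
Convert to SI units:
  sigma = 271 MPa = 2.71 × 10⁸ Pa
  E = 70 GPa = 7 × 10¹⁰ Pa
Substitute:
  epsilon = (2.71 × 10⁸) / (7 × 10¹⁰)
  epsilon = 0.003871
Final answer: epsilon = 0.003871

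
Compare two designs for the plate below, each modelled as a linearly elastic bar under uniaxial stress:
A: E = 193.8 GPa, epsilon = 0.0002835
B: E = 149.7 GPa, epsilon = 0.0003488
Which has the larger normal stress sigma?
Model: a linearly elastic bar under uniaxial stress, so sigma = E·epsilon (SI units).
  A: sigma = (1.938 × 10¹¹) × 0.0002835 = 5.494 × 10⁷ Pa = 54.94 MPa
  B: sigma = (1.497 × 10¹¹) × 0.0003488 = 5.222 × 10⁷ Pa = 52.22 MPa
54.94 MPa > 52.22 MPa, so A is larger.
Final answer: A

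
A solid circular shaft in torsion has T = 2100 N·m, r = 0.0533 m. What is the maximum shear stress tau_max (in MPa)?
Model: a solid circular shaft in torsion, so tau_max = (2·T) / (π·r^3).
Substitute:
  tau_max = (2 × 2100) / (π × 0.0533^3)
  tau_max = 8.829 × 10⁶ Pa
Convert: tau_max = 8.829 × 10⁶ Pa = 8.829 MPa
Final answer: tau_max = 8.829 MPa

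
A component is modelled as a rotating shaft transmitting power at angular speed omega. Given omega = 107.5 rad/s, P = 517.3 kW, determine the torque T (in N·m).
Model: a rotating shaft transmitting power at angular speed omega, so P = T·omega.
Solve for T: T = P / omega.
Convert to SI units:
  P = 517.3 kW = 517300 W
Substitute:
  T = 517300 / 107.5
  T = 4812 N·m
Final answer: T = 4812 N·m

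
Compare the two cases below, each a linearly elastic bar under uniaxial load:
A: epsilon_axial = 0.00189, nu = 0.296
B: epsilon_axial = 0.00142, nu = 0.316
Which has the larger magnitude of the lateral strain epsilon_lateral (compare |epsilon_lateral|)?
Model: a linearly elastic bar under uniaxial load, so epsilon_lateral = -nu·epsilon_axial (SI units).
  A: epsilon_lateral = -(0.296 × 0.00189) = -0.0005594
  B: epsilon_lateral = -(0.316 × 0.00142) = -0.0004487
|epsilon_lateral|: A = 0.0005594, B = 0.0004487, so A is larger in magnitude.
Final answer: A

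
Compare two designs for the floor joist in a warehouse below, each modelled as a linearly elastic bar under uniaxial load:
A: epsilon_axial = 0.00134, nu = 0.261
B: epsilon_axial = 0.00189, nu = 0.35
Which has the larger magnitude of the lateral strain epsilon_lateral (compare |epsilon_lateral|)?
Model: a linearly elastic bar under uniaxial load, so epsilon_lateral = -nu·epsilon_axial (SI units).
  A: epsilon_lateral = -(0.261 × 0.00134) = -0.0003497
  B: epsilon_lateral = -(0.35 × 0.00189) = -0.0006615
|epsilon_lateral|: A = 0.0003497, B = 0.0006615, so B is larger in magnitude.
Final answer: B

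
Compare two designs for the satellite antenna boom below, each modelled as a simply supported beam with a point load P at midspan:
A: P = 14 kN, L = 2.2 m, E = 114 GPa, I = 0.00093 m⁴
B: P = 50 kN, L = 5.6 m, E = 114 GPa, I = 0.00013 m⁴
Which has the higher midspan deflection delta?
Model: a simply supported beam with a point load P at midspan, so delta = (P·L^3) / (48·E·I) (SI units).
  A: delta = (14000 × 2.2^3) / (48 × (1.14 × 10¹¹) × 0.00093) = 2.929 × 10⁻⁵ m = 0.02929 mm
  B: delta = (50000 × 5.6^3) / (48 × (1.14 × 10¹¹) × 0.00013) = 0.01234 m = 12.34 mm
12.34 mm > 0.02929 mm, so B is larger.
Final answer: B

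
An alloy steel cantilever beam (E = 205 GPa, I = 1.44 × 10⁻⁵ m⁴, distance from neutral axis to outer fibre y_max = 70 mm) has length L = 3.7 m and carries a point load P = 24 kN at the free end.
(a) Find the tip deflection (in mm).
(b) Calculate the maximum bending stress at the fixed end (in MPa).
(a) Tip deflection of a cantilever with an end point load: δ = P·L^3 / (3·E·I). Convert P = 24 kN = 24000 N, E = 205 GPa = 2.05 × 10¹¹ Pa.
  δ = (24000 × 3.7^3) / (3 × (2.05 × 10¹¹) × (1.44 × 10⁻⁵)) = 0.1373 m = 137.3 mm
(b) Maximum bending moment at the fixed end: M = P·L = 24000 × 3.7 = 88800 N·m. Convert y_max = 70 mm = 0.07 m.
  σ = M·y_max / I = (88800 × 0.07) / (1.44 × 10⁻⁵) = 4.317 × 10⁸ Pa = 431.7 MPa
Final answer: (a) δ = 137.3 mm, (b) σ = 431.7 MPa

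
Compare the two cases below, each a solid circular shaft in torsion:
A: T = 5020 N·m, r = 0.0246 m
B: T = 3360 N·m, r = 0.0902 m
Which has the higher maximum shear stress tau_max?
Model: a solid circular shaft in torsion, so tau_max = (2·T) / (π·r^3) (SI units).
  A: tau_max = (2 × 5020) / (π × 0.0246^3) = 2.147 × 10⁸ Pa = 214.7 MPa
  B: tau_max = (2 × 3360) / (π × 0.0902^3) = 2.915 × 10⁶ Pa = 2.915 MPa
214.7 MPa > 2.915 MPa, so A is larger.
Final answer: A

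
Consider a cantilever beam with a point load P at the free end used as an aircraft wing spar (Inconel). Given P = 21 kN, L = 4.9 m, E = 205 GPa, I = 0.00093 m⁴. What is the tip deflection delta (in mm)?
Model: a cantilever beam with a point load P at the free end, so delta = (P·L^3) / (3·E·I).
Convert to SI units:
  P = 21 kN = 21000 N
  E = 205 GPa = 2.05 × 10¹¹ Pa
Substitute:
  delta = (21000 × 4.9^3) / (3 × (2.05 × 10¹¹) × 0.00093)
  delta = 0.00432 m
Convert: delta = 0.00432 m = 4.32 mm
Final answer: delta = 4.32 mm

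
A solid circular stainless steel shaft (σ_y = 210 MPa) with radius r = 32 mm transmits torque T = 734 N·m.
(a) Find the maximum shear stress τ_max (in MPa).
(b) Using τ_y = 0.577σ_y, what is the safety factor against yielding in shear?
(a) For a solid circular shaft, τ_max = T·r/J with J = π·r^4/2, i.e. τ_max = 2·T / (π·r^3). Convert r = 32 mm = 0.032 m.
  τ_max = (2 × 734) / (π × 0.032^3) = 1.426 × 10⁷ Pa = 14.26 MPa
(b) τ_y = 0.577 × 210 = 121.17 MPa
  SF = τ_y/τ_max = 121.17 / 14.26 = 8.497
Final answer: (a) τ_max = 14.26 MPa, (b) SF = 8.497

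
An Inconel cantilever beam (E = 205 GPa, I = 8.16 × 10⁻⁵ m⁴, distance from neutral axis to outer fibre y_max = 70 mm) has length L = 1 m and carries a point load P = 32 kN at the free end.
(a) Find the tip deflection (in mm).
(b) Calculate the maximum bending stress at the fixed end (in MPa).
(a) Tip deflection of a cantilever with an end point load: δ = P·L^3 / (3·E·I). Convert P = 32 kN = 32000 N, E = 205 GPa = 2.05 × 10¹¹ Pa.
  δ = (32000 × 1^3) / (3 × (2.05 × 10¹¹) × (8.16 × 10⁻⁵)) = 0.0006377 m = 0.6377 mm
(b) Maximum bending moment at the fixed end: M = P·L = 32000 × 1 = 32000 N·m. Convert y_max = 70 mm = 0.07 m.
  σ = M·y_max / I = (32000 × 0.07) / (8.16 × 10⁻⁵) = 2.745 × 10⁷ Pa = 27.45 MPa
Final answer: (a) δ = 0.6377 mm, (b) σ = 27.45 MPa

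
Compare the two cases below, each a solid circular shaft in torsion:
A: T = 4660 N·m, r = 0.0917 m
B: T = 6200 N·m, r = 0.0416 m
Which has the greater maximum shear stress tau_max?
Model: a solid circular shaft in torsion, so tau_max = (2·T) / (π·r^3) (SI units).
  A: tau_max = (2 × 4660) / (π × 0.0917^3) = 3.847 × 10⁶ Pa = 3.847 MPa
  B: tau_max = (2 × 6200) / (π × 0.0416^3) = 5.483 × 10⁷ Pa = 54.83 MPa
54.83 MPa > 3.847 MPa, so B is larger.
Final answer: B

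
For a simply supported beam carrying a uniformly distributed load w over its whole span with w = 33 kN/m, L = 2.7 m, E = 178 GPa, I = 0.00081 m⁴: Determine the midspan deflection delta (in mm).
Model: a simply supported beam carrying a uniformly distributed load w over its whole span, so delta = (5·w·L^4) / (384·E·I).
Convert to SI units:
  w = 33 kN/m = 33000 N/m
  E = 178 GPa = 1.78 × 10¹¹ Pa
Substitute:
  delta = (5 × 33000 × 2.7^4) / (384 × (1.78 × 10¹¹) × 0.00081)
  delta = 0.0001584 m
Convert: delta = 0.0001584 m = 0.1584 mm
Final answer: delta = 0.1584 mm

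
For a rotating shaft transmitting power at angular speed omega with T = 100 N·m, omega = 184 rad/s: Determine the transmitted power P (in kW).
Model: a rotating shaft transmitting power at angular speed omega, so P = T·omega.
Substitute:
  P = 100 × 184
  P = 18400 W
Convert: P = 18400 W = 18.4 kW
Final answer: P = 18.4 kW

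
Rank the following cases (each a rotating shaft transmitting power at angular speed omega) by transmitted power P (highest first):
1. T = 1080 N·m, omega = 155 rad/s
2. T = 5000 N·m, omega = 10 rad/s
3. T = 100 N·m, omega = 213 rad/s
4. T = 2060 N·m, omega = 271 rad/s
Model: a rotating shaft transmitting power at angular speed omega, so P = T·omega (SI units).
  Case 1: P = 1080 × 155 = 167400 W = 167.4 kW
  Case 2: P = 5000 × 10 = 50000 W = 50 kW
  Case 3: P = 100 × 213 = 21300 W = 21.3 kW
  Case 4: P = 2060 × 271 = 558300 W = 558.3 kW
Ordering: 558.3 kW (case 4) > 167.4 kW (case 1) > 50 kW (case 2) > 21.3 kW (case 3)
Final answer: 4, 1, 2, 3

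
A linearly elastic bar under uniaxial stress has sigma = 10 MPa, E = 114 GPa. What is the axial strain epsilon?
Model: a linearly elastic bar under uniaxial stress, so epsilon = sigma / E.
Convert to SI units:
  sigma = 10 MPa = 1 × 10⁷ Pa
  E = 114 GPa = 1.14 × 10¹¹ Pa
Substitute:
  epsilon = (1 × 10⁷) / (1.14 × 10¹¹)
  epsilon = 8.772 × 10⁻⁵
Final answer: epsilon = 8.772 × 10⁻⁵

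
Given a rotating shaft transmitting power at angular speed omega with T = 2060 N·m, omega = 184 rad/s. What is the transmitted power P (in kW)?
Model: a rotating shaft transmitting power at angular speed omega, so P = T·omega.
Substitute:
  P = 2060 × 184
  P = 379000 W
Convert: P = 379000 W = 379 kW
Final answer: P = 379 kW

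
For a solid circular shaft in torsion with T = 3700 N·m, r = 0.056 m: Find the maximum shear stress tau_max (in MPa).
Model: a solid circular shaft in torsion, so tau_max = (2·T) / (π·r^3).
Substitute:
  tau_max = (2 × 3700) / (π × 0.056^3)
  tau_max = 1.341 × 10⁷ Pa
Convert: tau_max = 1.341 × 10⁷ Pa = 13.41 MPa
Final answer: tau_max = 13.41 MPa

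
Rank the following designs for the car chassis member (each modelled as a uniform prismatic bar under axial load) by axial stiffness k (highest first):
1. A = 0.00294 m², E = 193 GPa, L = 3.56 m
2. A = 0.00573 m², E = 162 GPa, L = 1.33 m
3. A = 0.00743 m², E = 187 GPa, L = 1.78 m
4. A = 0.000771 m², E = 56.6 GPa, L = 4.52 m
Model: a uniform prismatic bar under axial load, so k = (A·E) / L (SI units).
  Case 1: k = (0.00294 × (1.93 × 10¹¹)) / 3.56 = 1.594 × 10⁸ N/m = 159.4 MN/m
  Case 2: k = (0.00573 × (1.62 × 10¹¹)) / 1.33 = 6.979 × 10⁸ N/m = 697.9 MN/m
  Case 3: k = (0.00743 × (1.87 × 10¹¹)) / 1.78 = 7.806 × 10⁸ N/m = 780.6 MN/m
  Case 4: k = (0.000771 × (5.66 × 10¹⁰)) / 4.52 = 9.655 × 10⁶ N/m = 9.655 MN/m
Ordering: 780.6 MN/m (case 3) > 697.9 MN/m (case 2) > 159.4 MN/m (case 1) > 9.655 MN/m (case 4)
Final answer: 3, 2, 1, 4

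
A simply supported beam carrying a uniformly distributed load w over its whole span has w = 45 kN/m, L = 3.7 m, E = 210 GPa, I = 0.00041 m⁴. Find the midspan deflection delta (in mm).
Model: a simply supported beam carrying a uniformly distributed load w over its whole span, so delta = (5·w·L^4) / (384·E·I).
Convert to SI units:
  w = 45 kN/m = 45000 N/m
  E = 210 GPa = 2.1 × 10¹¹ Pa
Substitute:
  delta = (5 × 45000 × 3.7^4) / (384 × (2.1 × 10¹¹) × 0.00041)
  delta = 0.001275 m
Convert: delta = 0.001275 m = 1.275 mm
Final answer: delta = 1.275 mm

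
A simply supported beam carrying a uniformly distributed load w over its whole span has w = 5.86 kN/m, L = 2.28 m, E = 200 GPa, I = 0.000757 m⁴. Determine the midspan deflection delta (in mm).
Model: a simply supported beam carrying a uniformly distributed load w over its whole span, so delta = (5·w·L^4) / (384·E·I).
Convert to SI units:
  w = 5.86 kN/m = 5860 N/m
  E = 200 GPa = 2 × 10¹¹ Pa
Substitute:
  delta = (5 × 5860 × 2.28^4) / (384 × (2 × 10¹¹) × 0.000757)
  delta = 1.362 × 10⁻⁵ m
Convert: delta = 1.362 × 10⁻⁵ m = 0.01362 mm
Final answer: delta = 0.01362 mm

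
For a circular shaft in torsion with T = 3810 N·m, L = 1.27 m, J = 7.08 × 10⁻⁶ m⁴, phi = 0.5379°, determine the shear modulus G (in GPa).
Model: a circular shaft in torsion, so phi = (T·L) / (G·J).
Solve for G: G = (T·L) / (phi·J).
Convert to SI units:
  phi = 0.5379° = 0.009388 rad
Substitute:
  G = (3810 × 1.27) / (0.009388 × (7.08 × 10⁻⁶))
  G = 7.28 × 10¹⁰ Pa
Convert: G = 7.28 × 10¹⁰ Pa = 72.8 GPa
Final answer: G = 72.8 GPa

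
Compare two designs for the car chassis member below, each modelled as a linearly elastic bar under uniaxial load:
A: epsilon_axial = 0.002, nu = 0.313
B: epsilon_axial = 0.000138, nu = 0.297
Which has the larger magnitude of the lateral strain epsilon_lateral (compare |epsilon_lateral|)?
Model: a linearly elastic bar under uniaxial load, so epsilon_lateral = -nu·epsilon_axial (SI units).
  A: epsilon_lateral = -(0.313 × 0.002) = -0.000626
  B: epsilon_lateral = -(0.297 × 0.000138) = -4.099 × 10⁻⁵
|epsilon_lateral|: A = 0.000626, B = 4.099 × 10⁻⁵, so A is larger in magnitude.
Final answer: A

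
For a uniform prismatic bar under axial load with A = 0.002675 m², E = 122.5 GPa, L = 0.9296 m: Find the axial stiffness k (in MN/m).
Model: a uniform prismatic bar under axial load, so k = (A·E) / L.
Convert to SI units:
  E = 122.5 GPa = 1.225 × 10¹¹ Pa
Substitute:
  k = (0.002675 × (1.225 × 10¹¹)) / 0.9296
  k = 3.525 × 10⁸ N/m
Convert: k = 3.525 × 10⁸ N/m = 352.5 MN/m
Final answer: k = 352.5 MN/m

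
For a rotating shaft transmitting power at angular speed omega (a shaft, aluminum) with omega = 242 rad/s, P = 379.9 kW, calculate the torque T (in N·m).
Model: a rotating shaft transmitting power at angular speed omega, so P = T·omega.
Solve for T: T = P / omega.
Convert to SI units:
  P = 379.9 kW = 379900 W
Substitute:
  T = 379900 / 242
  T = 1570 N·m
Final answer: T = 1570 N·m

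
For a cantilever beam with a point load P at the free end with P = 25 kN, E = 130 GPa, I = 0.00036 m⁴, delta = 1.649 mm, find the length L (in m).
Model: a cantilever beam with a point load P at the free end, so delta = (P·L^3) / (3·E·I).
Solve for L: L = ((3·delta·E·I) / P)^(1/3).
Convert to SI units:
  P = 25 kN = 25000 N
  E = 130 GPa = 1.3 × 10¹¹ Pa
  delta = 1.649 mm = 0.001649 m
Substitute:
  L = ((3 × 0.001649 × (1.3 × 10¹¹) × 0.00036) / 25000)^(1/3)
  L = 2.1 m
Final answer: L = 2.1 m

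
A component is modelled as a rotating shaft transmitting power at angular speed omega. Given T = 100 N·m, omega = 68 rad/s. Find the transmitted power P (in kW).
Model: a rotating shaft transmitting power at angular speed omega, so P = T·omega.
Substitute:
  P = 100 × 68
  P = 6800 W
Convert: P = 6800 W = 6.8 kW
Final answer: P = 6.8 kW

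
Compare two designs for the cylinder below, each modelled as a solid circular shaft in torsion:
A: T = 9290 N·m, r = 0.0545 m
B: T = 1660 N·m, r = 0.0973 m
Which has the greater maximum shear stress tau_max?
Model: a solid circular shaft in torsion, so tau_max = (2·T) / (π·r^3) (SI units).
  A: tau_max = (2 × 9290) / (π × 0.0545^3) = 3.653 × 10⁷ Pa = 36.53 MPa
  B: tau_max = (2 × 1660) / (π × 0.0973^3) = 1.147 × 10⁶ Pa = 1.147 MPa
36.53 MPa > 1.147 MPa, so A is larger.
Final answer: A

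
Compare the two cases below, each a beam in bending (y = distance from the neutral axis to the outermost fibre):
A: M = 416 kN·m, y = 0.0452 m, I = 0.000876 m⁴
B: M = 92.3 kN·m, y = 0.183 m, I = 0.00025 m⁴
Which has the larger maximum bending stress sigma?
Model: a beam in bending (y = distance from the neutral axis to the outermost fibre), so sigma = (M·y) / I (SI units).
  A: sigma = (416000 × 0.0452) / 0.000876 = 2.146 × 10⁷ Pa = 21.46 MPa
  B: sigma = (92300 × 0.183) / 0.00025 = 6.756 × 10⁷ Pa = 67.56 MPa
67.56 MPa > 21.46 MPa, so B is larger.
Final answer: B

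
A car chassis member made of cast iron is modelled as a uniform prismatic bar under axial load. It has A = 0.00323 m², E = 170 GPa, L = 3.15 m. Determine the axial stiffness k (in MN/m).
Model: a uniform prismatic bar under axial load, so k = (A·E) / L.
Convert to SI units:
  E = 170 GPa = 1.7 × 10¹¹ Pa
Substitute:
  k = (0.00323 × (1.7 × 10¹¹)) / 3.15
  k = 1.743 × 10⁸ N/m
Convert: k = 1.743 × 10⁸ N/m = 174.3 MN/m
Final answer: k = 174.3 MN/m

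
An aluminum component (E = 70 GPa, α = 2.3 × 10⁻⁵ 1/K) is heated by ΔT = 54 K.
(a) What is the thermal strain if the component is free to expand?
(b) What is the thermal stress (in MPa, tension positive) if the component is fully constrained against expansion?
(a) Free thermal strain ε_th = α·ΔT = (2.3 × 10⁻⁵) × 54 = 0.001242
(b) Fully constrained, the expansion is suppressed, so σ = -E·α·ΔT. Convert E = 70 GPa = 7 × 10¹⁰ Pa.
  σ = -(7 × 10¹⁰) × (2.3 × 10⁻⁵) × 54 = -8.694 × 10⁷ Pa = -86.94 MPa (compressive)
Final answer: (a) ε_th = 0.001242, (b) σ = -86.94 MPa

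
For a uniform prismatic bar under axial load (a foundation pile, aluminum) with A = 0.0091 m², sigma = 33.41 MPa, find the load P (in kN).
Model: a uniform prismatic bar under axial load, so sigma = P / A.
Solve for P: P = sigma·A.
Convert to SI units:
  sigma = 33.41 MPa = 3.341 × 10⁷ Pa
Substitute:
  P = (3.341 × 10⁷) × 0.0091
  P = 304000 N
Convert: P = 304000 N = 304 kN
Final answer: P = 304 kN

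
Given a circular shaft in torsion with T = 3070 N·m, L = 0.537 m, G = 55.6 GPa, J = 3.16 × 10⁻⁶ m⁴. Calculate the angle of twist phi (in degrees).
Model: a circular shaft in torsion, so phi = (T·L) / (G·J).
Convert to SI units:
  G = 55.6 GPa = 5.56 × 10¹⁰ Pa
Substitute:
  phi = (3070 × 0.537) / ((5.56 × 10¹⁰) × (3.16 × 10⁻⁶))
  phi = 0.009383 rad
Convert to degrees: phi = 0.009383 × 180/π = 0.5376°
Final answer: phi = 0.5376°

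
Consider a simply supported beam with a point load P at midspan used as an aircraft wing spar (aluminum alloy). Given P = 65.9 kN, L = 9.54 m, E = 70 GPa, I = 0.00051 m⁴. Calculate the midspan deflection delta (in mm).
Model: a simply supported beam with a point load P at midspan, so delta = (P·L^3) / (48·E·I).
Convert to SI units:
  P = 65.9 kN = 65900 N
  E = 70 GPa = 7 × 10¹⁰ Pa
Substitute:
  delta = (65900 × 9.54^3) / (48 × (7 × 10¹⁰) × 0.00051)
  delta = 0.03339 m
Convert: delta = 0.03339 m = 33.39 mm
Final answer: delta = 33.39 mm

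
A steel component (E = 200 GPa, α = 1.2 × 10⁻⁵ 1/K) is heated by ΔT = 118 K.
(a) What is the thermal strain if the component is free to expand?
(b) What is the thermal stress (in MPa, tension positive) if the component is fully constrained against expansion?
(a) Free thermal strain ε_th = α·ΔT = (1.2 × 10⁻⁵) × 118 = 0.001416
(b) Fully constrained, the expansion is suppressed, so σ = -E·α·ΔT. Convert E = 200 GPa = 2 × 10¹¹ Pa.
  σ = -(2 × 10¹¹) × (1.2 × 10⁻⁵) × 118 = -2.832 × 10⁸ Pa = -283.2 MPa (compressive)
Final answer: (a) ε_th = 0.001416, (b) σ = -283.2 MPa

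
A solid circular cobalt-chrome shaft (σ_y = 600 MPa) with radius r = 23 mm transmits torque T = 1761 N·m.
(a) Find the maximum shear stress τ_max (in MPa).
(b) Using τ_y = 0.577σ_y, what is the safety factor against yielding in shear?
(a) For a solid circular shaft, τ_max = T·r/J with J = π·r^4/2, i.e. τ_max = 2·T / (π·r^3). Convert r = 23 mm = 0.023 m.
  τ_max = (2 × 1761) / (π × 0.023^3) = 9.214 × 10⁷ Pa = 92.14 MPa
(b) τ_y = 0.577 × 600 = 346.2 MPa
  SF = τ_y/τ_max = 346.2 / 92.14 = 3.757
Final answer: (a) τ_max = 92.14 MPa, (b) SF = 3.757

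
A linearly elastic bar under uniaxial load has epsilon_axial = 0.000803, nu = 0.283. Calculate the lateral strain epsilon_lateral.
Model: a linearly elastic bar under uniaxial load, so epsilon_lateral = -nu·epsilon_axial.
Substitute:
  epsilon_lateral = -(0.283 × 0.000803)
  epsilon_lateral = -0.0002272
Final answer: epsilon_lateral = -0.0002272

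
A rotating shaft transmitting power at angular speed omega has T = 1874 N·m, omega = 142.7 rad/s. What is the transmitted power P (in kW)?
Model: a rotating shaft transmitting power at angular speed omega, so P = T·omega.
Substitute:
  P = 1874 × 142.7
  P = 267400 W
Convert: P = 267400 W = 267.4 kW
Final answer: P = 267.4 kW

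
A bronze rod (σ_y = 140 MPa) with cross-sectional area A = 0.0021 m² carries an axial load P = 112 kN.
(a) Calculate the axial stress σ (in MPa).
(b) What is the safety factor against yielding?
(a) Axial stress σ = P/A. Convert P = 112 kN = 112000 N.
  σ = 112000 / 0.0021 = 5.333 × 10⁷ Pa = 53.33 MPa
(b) Safety factor SF = σ_y/σ = 140 / 53.33 = 2.625
Final answer: (a) σ = 53.33 MPa, (b) SF = 2.625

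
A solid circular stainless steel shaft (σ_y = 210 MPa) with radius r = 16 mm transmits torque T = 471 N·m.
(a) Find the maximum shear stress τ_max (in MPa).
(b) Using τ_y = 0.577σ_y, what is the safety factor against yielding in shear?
(a) For a solid circular shaft, τ_max = T·r/J with J = π·r^4/2, i.e. τ_max = 2·T / (π·r^3). Convert r = 16 mm = 0.016 m.
  τ_max = (2 × 471) / (π × 0.016^3) = 7.321 × 10⁷ Pa = 73.21 MPa
(b) τ_y = 0.577 × 210 = 121.17 MPa
  SF = τ_y/τ_max = 121.17 / 73.21 = 1.655
Final answer: (a) τ_max = 73.21 MPa, (b) SF = 1.655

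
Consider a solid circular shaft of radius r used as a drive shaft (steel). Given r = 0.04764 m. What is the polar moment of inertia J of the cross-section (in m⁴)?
Model: a solid circular shaft of radius r, so J = (π·r^4) / 2.
Substitute:
  J = (π × 0.04764^4) / 2
  J = 8.091 × 10⁻⁶ m⁴
Final answer: J = 8.091 × 10⁻⁶ m⁴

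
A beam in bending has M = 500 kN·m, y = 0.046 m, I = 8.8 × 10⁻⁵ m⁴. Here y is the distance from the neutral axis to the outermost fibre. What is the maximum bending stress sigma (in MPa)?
Model: a beam in bending, so sigma = (M·y) / I.
Convert to SI units:
  M = 500 kN·m = 500000 N·m
Substitute:
  sigma = (500000 × 0.046) / (8.8 × 10⁻⁵)
  sigma = 2.614 × 10⁸ Pa
Convert: sigma = 2.614 × 10⁸ Pa = 261.4 MPa
Final answer: sigma = 261.4 MPa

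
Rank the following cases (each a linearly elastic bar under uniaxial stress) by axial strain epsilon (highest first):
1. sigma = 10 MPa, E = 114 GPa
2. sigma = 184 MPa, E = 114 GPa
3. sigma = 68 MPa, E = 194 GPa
Model: a linearly elastic bar under uniaxial stress, so epsilon = sigma / E (SI units).
  Case 1: epsilon = (1 × 10⁷) / (1.14 × 10¹¹) = 8.772 × 10⁻⁵
  Case 2: epsilon = (1.84 × 10⁸) / (1.14 × 10¹¹) = 0.001614
  Case 3: epsilon = (6.8 × 10⁷) / (1.94 × 10¹¹) = 0.0003505
Ordering: 0.001614 (case 2) > 0.0003505 (case 3) > 8.772 × 10⁻⁵ (case 1)
Final answer: 2, 3, 1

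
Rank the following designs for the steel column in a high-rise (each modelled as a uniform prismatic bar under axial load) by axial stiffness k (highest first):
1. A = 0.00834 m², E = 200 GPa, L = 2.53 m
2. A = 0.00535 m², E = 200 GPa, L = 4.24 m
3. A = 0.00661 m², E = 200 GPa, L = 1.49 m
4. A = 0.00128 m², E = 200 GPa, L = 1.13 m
Model: a uniform prismatic bar under axial load, so k = (A·E) / L (SI units).
  Case 1: k = (0.00834 × (2 × 10¹¹)) / 2.53 = 6.593 × 10⁸ N/m = 659.3 MN/m
  Case 2: k = (0.00535 × (2 × 10¹¹)) / 4.24 = 2.524 × 10⁸ N/m = 252.4 MN/m
  Case 3: k = (0.00661 × (2 × 10¹¹)) / 1.49 = 8.872 × 10⁸ N/m = 887.2 MN/m
  Case 4: k = (0.00128 × (2 × 10¹¹)) / 1.13 = 2.265 × 10⁸ N/m = 226.5 MN/m
Ordering: 887.2 MN/m (case 3) > 659.3 MN/m (case 1) > 252.4 MN/m (case 2) > 226.5 MN/m (case 4)
Final answer: 3, 1, 2, 4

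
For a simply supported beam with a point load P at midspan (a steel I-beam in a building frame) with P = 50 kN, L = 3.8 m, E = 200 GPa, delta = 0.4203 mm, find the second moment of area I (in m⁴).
Model: a simply supported beam with a point load P at midspan, so delta = (P·L^3) / (48·E·I).
Solve for I: I = (P·L^3) / (48·delta·E).
Convert to SI units:
  P = 50 kN = 50000 N
  E = 200 GPa = 2 × 10¹¹ Pa
  delta = 0.4203 mm = 0.0004203 m
Substitute:
  I = (50000 × 3.8^3) / (48 × 0.0004203 × (2 × 10¹¹))
  I = 0.00068 m⁴
Final answer: I = 0.00068 m⁴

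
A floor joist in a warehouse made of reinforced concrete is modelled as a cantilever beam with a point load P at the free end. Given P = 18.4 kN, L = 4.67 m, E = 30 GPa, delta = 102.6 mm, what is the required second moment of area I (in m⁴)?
Model: a cantilever beam with a point load P at the free end, so delta = (P·L^3) / (3·E·I).
Solve for I: I = (P·L^3) / (3·delta·E).
Convert to SI units:
  P = 18.4 kN = 18400 N
  E = 30 GPa = 3 × 10¹⁰ Pa
  delta = 102.6 mm = 0.1026 m
Substitute:
  I = (18400 × 4.67^3) / (3 × 0.1026 × (3 × 10¹⁰))
  I = 0.0002029 m⁴
Final answer: I = 0.0002029 m⁴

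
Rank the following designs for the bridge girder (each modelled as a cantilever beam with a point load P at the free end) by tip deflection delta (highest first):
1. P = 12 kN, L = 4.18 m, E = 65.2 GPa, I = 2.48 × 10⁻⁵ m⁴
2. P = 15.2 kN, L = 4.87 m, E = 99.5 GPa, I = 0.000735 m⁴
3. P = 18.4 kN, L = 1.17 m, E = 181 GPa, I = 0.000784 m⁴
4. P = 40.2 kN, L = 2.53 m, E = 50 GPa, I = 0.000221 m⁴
Model: a cantilever beam with a point load P at the free end, so delta = (P·L^3) / (3·E·I) (SI units).
  Case 1: delta = (12000 × 4.18^3) / (3 × (6.52 × 10¹⁰) × (2.48 × 10⁻⁵)) = 0.1807 m = 180.7 mm
  Case 2: delta = (15200 × 4.87^3) / (3 × (9.95 × 10¹⁰) × 0.000735) = 0.008002 m = 8.002 mm
  Case 3: delta = (18400 × 1.17^3) / (3 × (1.81 × 10¹¹) × 0.000784) = 6.922 × 10⁻⁵ m = 0.06922 mm
  Case 4: delta = (40200 × 2.53^3) / (3 × (5 × 10¹⁰) × 0.000221) = 0.01964 m = 19.64 mm
Ordering: 180.7 mm (case 1) > 19.64 mm (case 4) > 8.002 mm (case 2) > 0.06922 mm (case 3)
Final answer: 1, 4, 2, 3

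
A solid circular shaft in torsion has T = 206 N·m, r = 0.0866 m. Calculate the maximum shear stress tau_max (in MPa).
Model: a solid circular shaft in torsion, so tau_max = (2·T) / (π·r^3).
Substitute:
  tau_max = (2 × 206) / (π × 0.0866^3)
  tau_max = 201900 Pa
Convert: tau_max = 201900 Pa = 0.2019 MPa
Final answer: tau_max = 0.2019 MPa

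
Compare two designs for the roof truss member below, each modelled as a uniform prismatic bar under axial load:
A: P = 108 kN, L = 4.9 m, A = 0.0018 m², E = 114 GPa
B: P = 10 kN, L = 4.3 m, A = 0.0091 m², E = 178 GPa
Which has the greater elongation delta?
Model: a uniform prismatic bar under axial load, so delta = (P·L) / (A·E) (SI units).
  A: delta = (108000 × 4.9) / (0.0018 × (1.14 × 10¹¹)) = 0.002579 m = 2.579 mm
  B: delta = (10000 × 4.3) / (0.0091 × (1.78 × 10¹¹)) = 2.655 × 10⁻⁵ m = 0.02655 mm
2.579 mm > 0.02655 mm, so A is larger.
Final answer: A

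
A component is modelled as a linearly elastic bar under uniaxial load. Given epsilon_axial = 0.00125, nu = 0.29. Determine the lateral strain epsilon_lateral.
Model: a linearly elastic bar under uniaxial load, so epsilon_lateral = -nu·epsilon_axial.
Substitute:
  epsilon_lateral = -(0.29 × 0.00125)
  epsilon_lateral = -0.0003625
Final answer: epsilon_lateral = -0.0003625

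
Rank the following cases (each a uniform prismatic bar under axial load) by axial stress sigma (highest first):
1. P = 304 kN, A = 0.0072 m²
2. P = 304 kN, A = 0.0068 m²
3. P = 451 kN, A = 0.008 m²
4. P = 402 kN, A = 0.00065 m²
Model: a uniform prismatic bar under axial load, so sigma = P / A (SI units).
  Case 1: sigma = 304000 / 0.0072 = 4.222 × 10⁷ Pa = 42.22 MPa
  Case 2: sigma = 304000 / 0.0068 = 4.471 × 10⁷ Pa = 44.71 MPa
  Case 3: sigma = 451000 / 0.008 = 5.638 × 10⁷ Pa = 56.38 MPa
  Case 4: sigma = 402000 / 0.00065 = 6.185 × 10⁸ Pa = 618.5 MPa
Ordering: 618.5 MPa (case 4) > 56.38 MPa (case 3) > 44.71 MPa (case 2) > 42.22 MPa (case 1)
Final answer: 4, 3, 2, 1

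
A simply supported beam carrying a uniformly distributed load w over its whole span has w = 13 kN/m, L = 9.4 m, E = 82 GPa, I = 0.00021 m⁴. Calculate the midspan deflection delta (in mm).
Model: a simply supported beam carrying a uniformly distributed load w over its whole span, so delta = (5·w·L^4) / (384·E·I).
Convert to SI units:
  w = 13 kN/m = 13000 N/m
  E = 82 GPa = 8.2 × 10¹⁰ Pa
Substitute:
  delta = (5 × 13000 × 9.4^4) / (384 × (8.2 × 10¹⁰) × 0.00021)
  delta = 0.07675 m
Convert: delta = 0.07675 m = 76.75 mm
Final answer: delta = 76.75 mm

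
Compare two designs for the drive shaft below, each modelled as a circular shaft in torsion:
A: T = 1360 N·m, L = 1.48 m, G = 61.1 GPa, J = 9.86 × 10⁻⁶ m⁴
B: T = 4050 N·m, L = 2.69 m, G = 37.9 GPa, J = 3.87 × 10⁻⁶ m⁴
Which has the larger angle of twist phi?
Model: a circular shaft in torsion, so phi = (T·L) / (G·J) (SI units).
  A: phi = (1360 × 1.48) / ((6.11 × 10¹⁰) × (9.86 × 10⁻⁶)) = 0.003341 rad = 0.1914°
  B: phi = (4050 × 2.69) / ((3.79 × 10¹⁰) × (3.87 × 10⁻⁶)) = 0.07428 rad = 4.256°
4.256° > 0.1914°, so B is larger.
Final answer: B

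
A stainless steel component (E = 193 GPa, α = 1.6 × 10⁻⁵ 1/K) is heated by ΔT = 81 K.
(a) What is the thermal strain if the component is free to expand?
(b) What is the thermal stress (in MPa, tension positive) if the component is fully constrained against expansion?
(a) Free thermal strain ε_th = α·ΔT = (1.6 × 10⁻⁵) × 81 = 0.001296
(b) Fully constrained, the expansion is suppressed, so σ = -E·α·ΔT. Convert E = 193 GPa = 1.93 × 10¹¹ Pa.
  σ = -(1.93 × 10¹¹) × (1.6 × 10⁻⁵) × 81 = -2.501 × 10⁸ Pa = -250.1 MPa (compressive)
Final answer: (a) ε_th = 0.001296, (b) σ = -250.1 MPa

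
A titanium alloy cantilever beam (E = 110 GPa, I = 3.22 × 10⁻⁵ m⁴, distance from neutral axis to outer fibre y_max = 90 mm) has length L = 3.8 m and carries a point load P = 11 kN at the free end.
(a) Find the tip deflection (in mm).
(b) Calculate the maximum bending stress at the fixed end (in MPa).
(a) Tip deflection of a cantilever with an end point load: δ = P·L^3 / (3·E·I). Convert P = 11 kN = 11000 N, E = 110 GPa = 1.1 × 10¹¹ Pa.
  δ = (11000 × 3.8^3) / (3 × (1.1 × 10¹¹) × (3.22 × 10⁻⁵)) = 0.0568 m = 56.8 mm
(b) Maximum bending moment at the fixed end: M = P·L = 11000 × 3.8 = 41800 N·m. Convert y_max = 90 mm = 0.09 m.
  σ = M·y_max / I = (41800 × 0.09) / (3.22 × 10⁻⁵) = 1.168 × 10⁸ Pa = 116.8 MPa
Final answer: (a) δ = 56.8 mm, (b) σ = 116.8 MPa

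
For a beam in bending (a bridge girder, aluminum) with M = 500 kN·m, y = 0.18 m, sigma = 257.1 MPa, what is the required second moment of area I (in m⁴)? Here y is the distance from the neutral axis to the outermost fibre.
Model: a beam in bending, so sigma = (M·y) / I.
Solve for I: I = (M·y) / sigma.
Convert to SI units:
  M = 500 kN·m = 500000 N·m
  sigma = 257.1 MPa = 2.571 × 10⁸ Pa
Substitute:
  I = (500000 × 0.18) / (2.571 × 10⁸)
  I = 0.0003501 m⁴
Final answer: I = 0.0003501 m⁴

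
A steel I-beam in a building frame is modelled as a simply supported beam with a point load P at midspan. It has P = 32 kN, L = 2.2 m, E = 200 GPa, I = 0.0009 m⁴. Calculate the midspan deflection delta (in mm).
Model: a simply supported beam with a point load P at midspan, so delta = (P·L^3) / (48·E·I).
Convert to SI units:
  P = 32 kN = 32000 N
  E = 200 GPa = 2 × 10¹¹ Pa
Substitute:
  delta = (32000 × 2.2^3) / (48 × (2 × 10¹¹) × 0.0009)
  delta = 3.944 × 10⁻⁵ m
Convert: delta = 3.944 × 10⁻⁵ m = 0.03944 mm
Final answer: delta = 0.03944 mm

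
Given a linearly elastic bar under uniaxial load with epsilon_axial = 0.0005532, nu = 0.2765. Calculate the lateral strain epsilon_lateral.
Model: a linearly elastic bar under uniaxial load, so epsilon_lateral = -nu·epsilon_axial.
Substitute:
  epsilon_lateral = -(0.2765 × 0.0005532)
  epsilon_lateral = -0.000153
Final answer: epsilon_lateral = -0.000153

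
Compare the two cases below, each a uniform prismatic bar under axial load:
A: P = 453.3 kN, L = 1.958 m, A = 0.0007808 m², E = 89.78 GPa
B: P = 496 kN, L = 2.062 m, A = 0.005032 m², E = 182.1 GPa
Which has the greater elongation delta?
Model: a uniform prismatic bar under axial load, so delta = (P·L) / (A·E) (SI units).
  A: delta = (453300 × 1.958) / (0.0007808 × (8.978 × 10¹⁰)) = 0.01266 m = 12.66 mm
  B: delta = (496000 × 2.062) / (0.005032 × (1.821 × 10¹¹)) = 0.001116 m = 1.116 mm
12.66 mm > 1.116 mm, so A is larger.
Final answer: A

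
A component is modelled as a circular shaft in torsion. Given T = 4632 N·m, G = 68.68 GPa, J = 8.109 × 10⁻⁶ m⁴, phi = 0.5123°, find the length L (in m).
Model: a circular shaft in torsion, so phi = (T·L) / (G·J).
Solve for L: L = (phi·G·J) / T.
Convert to SI units:
  G = 68.68 GPa = 6.868 × 10¹⁰ Pa
  phi = 0.5123° = 0.008941 rad
Substitute:
  L = (0.008941 × (6.868 × 10¹⁰) × (8.109 × 10⁻⁶)) / 4632
  L = 1.075 m
Final answer: L = 1.075 m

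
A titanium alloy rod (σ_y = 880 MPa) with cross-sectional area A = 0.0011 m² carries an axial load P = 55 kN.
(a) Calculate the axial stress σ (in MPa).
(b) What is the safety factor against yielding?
(a) Axial stress σ = P/A. Convert P = 55 kN = 55000 N.
  σ = 55000 / 0.0011 = 5 × 10⁷ Pa = 50 MPa
(b) Safety factor SF = σ_y/σ = 880 / 50 = 17.6
Final answer: (a) σ = 50 MPa, (b) SF = 17.6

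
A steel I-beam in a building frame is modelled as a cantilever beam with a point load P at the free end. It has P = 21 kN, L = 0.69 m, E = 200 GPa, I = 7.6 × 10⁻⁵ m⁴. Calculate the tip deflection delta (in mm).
Model: a cantilever beam with a point load P at the free end, so delta = (P·L^3) / (3·E·I).
Convert to SI units:
  P = 21 kN = 21000 N
  E = 200 GPa = 2 × 10¹¹ Pa
Substitute:
  delta = (21000 × 0.69^3) / (3 × (2 × 10¹¹) × (7.6 × 10⁻⁵))
  delta = 0.0001513 m
Convert: delta = 0.0001513 m = 0.1513 mm
Final answer: delta = 0.1513 mm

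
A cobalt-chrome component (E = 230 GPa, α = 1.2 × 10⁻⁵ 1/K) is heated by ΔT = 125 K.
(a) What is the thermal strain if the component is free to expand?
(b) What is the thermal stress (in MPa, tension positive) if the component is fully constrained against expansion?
(a) Free thermal strain ε_th = α·ΔT = (1.2 × 10⁻⁵) × 125 = 0.0015
(b) Fully constrained, the expansion is suppressed, so σ = -E·α·ΔT. Convert E = 230 GPa = 2.3 × 10¹¹ Pa.
  σ = -(2.3 × 10¹¹) × (1.2 × 10⁻⁵) × 125 = -3.45 × 10⁸ Pa = -345 MPa (compressive)
Final answer: (a) ε_th = 0.0015, (b) σ = -345 MPa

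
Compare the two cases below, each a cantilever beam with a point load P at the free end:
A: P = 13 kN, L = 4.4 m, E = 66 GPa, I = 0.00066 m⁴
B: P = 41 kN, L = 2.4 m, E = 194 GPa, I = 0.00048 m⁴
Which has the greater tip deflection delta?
Model: a cantilever beam with a point load P at the free end, so delta = (P·L^3) / (3·E·I) (SI units).
  A: delta = (13000 × 4.4^3) / (3 × (6.6 × 10¹⁰) × 0.00066) = 0.008474 m = 8.474 mm
  B: delta = (41000 × 2.4^3) / (3 × (1.94 × 10¹¹) × 0.00048) = 0.002029 m = 2.029 mm
8.474 mm > 2.029 mm, so A is larger.
Final answer: A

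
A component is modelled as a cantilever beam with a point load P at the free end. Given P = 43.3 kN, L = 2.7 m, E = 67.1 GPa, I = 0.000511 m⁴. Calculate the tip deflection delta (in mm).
Model: a cantilever beam with a point load P at the free end, so delta = (P·L^3) / (3·E·I).
Convert to SI units:
  P = 43.3 kN = 43300 N
  E = 67.1 GPa = 6.71 × 10¹⁰ Pa
Substitute:
  delta = (43300 × 2.7^3) / (3 × (6.71 × 10¹⁰) × 0.000511)
  delta = 0.008285 m
Convert: delta = 0.008285 m = 8.285 mm
Final answer: delta = 8.285 mm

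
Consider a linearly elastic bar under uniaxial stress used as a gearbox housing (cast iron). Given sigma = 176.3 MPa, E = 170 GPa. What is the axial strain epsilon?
Model: a linearly elastic bar under uniaxial stress, so epsilon = sigma / E.
Convert to SI units:
  sigma = 176.3 MPa = 1.763 × 10⁸ Pa
  E = 170 GPa = 1.7 × 10¹¹ Pa
Substitute:
  epsilon = (1.763 × 10⁸) / (1.7 × 10¹¹)
  epsilon = 0.001037
Final answer: epsilon = 0.001037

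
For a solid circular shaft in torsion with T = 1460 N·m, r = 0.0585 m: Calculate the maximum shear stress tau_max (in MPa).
Model: a solid circular shaft in torsion, so tau_max = (2·T) / (π·r^3).
Substitute:
  tau_max = (2 × 1460) / (π × 0.0585^3)
  tau_max = 4.643 × 10⁶ Pa
Convert: tau_max = 4.643 × 10⁶ Pa = 4.643 MPa
Final answer: tau_max = 4.643 MPa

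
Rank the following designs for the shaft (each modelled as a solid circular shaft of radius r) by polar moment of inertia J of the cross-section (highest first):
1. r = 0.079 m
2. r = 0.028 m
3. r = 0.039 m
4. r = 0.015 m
Model: a solid circular shaft of radius r, so J = (π·r^4) / 2 (SI units).
  Case 1: J = (π × 0.079^4) / 2 = 6.118 × 10⁻⁵ m⁴
  Case 2: J = (π × 0.028^4) / 2 = 9.655 × 10⁻⁷ m⁴
  Case 3: J = (π × 0.039^4) / 2 = 3.634 × 10⁻⁶ m⁴
  Case 4: J = (π × 0.015^4) / 2 = 7.952 × 10⁻⁸ m⁴
Ordering: 6.118 × 10⁻⁵ m⁴ (case 1) > 3.634 × 10⁻⁶ m⁴ (case 3) > 9.655 × 10⁻⁷ m⁴ (case 2) > 7.952 × 10⁻⁸ m⁴ (case 4)
Final answer: 1, 3, 2, 4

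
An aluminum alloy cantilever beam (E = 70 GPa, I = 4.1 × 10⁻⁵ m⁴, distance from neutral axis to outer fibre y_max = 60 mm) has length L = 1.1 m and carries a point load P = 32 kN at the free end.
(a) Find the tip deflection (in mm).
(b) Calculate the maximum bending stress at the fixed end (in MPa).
(a) Tip deflection of a cantilever with an end point load: δ = P·L^3 / (3·E·I). Convert P = 32 kN = 32000 N, E = 70 GPa = 7 × 10¹⁰ Pa.
  δ = (32000 × 1.1^3) / (3 × (7 × 10¹⁰) × (4.1 × 10⁻⁵)) = 0.004947 m = 4.947 mm
(b) Maximum bending moment at the fixed end: M = P·L = 32000 × 1.1 = 35200 N·m. Convert y_max = 60 mm = 0.06 m.
  σ = M·y_max / I = (35200 × 0.06) / (4.1 × 10⁻⁵) = 5.151 × 10⁷ Pa = 51.51 MPa
Final answer: (a) δ = 4.947 mm, (b) σ = 51.51 MPa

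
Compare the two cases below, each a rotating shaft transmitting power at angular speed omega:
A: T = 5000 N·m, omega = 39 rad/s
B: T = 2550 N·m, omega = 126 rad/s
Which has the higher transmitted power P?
Model: a rotating shaft transmitting power at angular speed omega, so P = T·omega (SI units).
  A: P = 5000 × 39 = 195000 W = 195 kW
  B: P = 2550 × 126 = 321300 W = 321.3 kW
321.3 kW > 195 kW, so B is larger.
Final answer: B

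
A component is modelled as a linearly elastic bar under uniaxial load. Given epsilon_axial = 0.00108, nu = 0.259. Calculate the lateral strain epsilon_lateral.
Model: a linearly elastic bar under uniaxial load, so epsilon_lateral = -nu·epsilon_axial.
Substitute:
  epsilon_lateral = -(0.259 × 0.00108)
  epsilon_lateral = -0.0002797
Final answer: epsilon_lateral = -0.0002797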